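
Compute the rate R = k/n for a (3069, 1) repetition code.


Rate = k/n = 1/3069

1/3069


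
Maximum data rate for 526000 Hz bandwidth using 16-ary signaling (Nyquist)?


Rate = 2 * B * log2(M) = 2 * 526000 * 4.0 = 4208000.0

4208000.0 bps


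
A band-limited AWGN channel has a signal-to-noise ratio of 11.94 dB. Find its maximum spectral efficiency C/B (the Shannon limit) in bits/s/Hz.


SNR_linear = 10^(11.94/10) = 15.6315; C/B = log2(1 + SNR_linear) = log2(1 + 15.6315) = 4.0558

4.0558 bits/s/Hz


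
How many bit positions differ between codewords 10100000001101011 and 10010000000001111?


Count differing positions: . . ^ ^ . . . . . . ^ ^ . . ^ . . = 5 differences

5


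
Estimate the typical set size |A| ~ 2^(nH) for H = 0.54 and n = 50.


log2|A_typical| = nH = 50 * 0.54 = 27.0, so |A_typical| ~ 2^27.0 = 1.342e+08

1.342e+08


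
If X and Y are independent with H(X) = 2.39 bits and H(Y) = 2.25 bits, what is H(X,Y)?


For independent variables, H(X,Y) = H(X) + H(Y) = 2.39 + 2.25 = 4.64

4.64 bits


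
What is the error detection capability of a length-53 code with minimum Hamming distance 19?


Detection capability = d_min - 1 = 19 - 1 = 18

18 errors


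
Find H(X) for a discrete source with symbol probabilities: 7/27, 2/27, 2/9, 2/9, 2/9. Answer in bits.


H = -sum(p_i * log2(p_i)). Terms: -(7/27)*log2(7/27) = 0.504916; -(2/27)*log2(2/27) = 0.278140; -(2/9)*log2(2/9) = 0.482206; -(2/9)*log2(2/9) = 0.482206; -(2/9)*log2(2/9) = 0.482206. H = 0.504916 + 0.278140 + 0.482206 + 0.482206 + 0.482206 = 2.2297

2.2297 bits


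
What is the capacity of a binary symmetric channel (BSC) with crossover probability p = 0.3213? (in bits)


H(p) = -p*log2(p) - (1-p)*log2(1-p) = -0.3213*log2(0.3213) - 0.6787*log2(0.6787) = 0.526292 + 0.379498 = 0.9058. C = 1 - H(p) = 1 - 0.9058 = 0.0942

0.0942 bits


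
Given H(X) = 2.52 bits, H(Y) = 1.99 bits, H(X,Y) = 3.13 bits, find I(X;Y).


I(X;Y) = H(X) + H(Y) - H(X,Y) = 2.52 + 1.99 - 3.13 = 1.38

1.38 bits


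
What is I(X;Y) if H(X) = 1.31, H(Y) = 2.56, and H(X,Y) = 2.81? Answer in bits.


I(X;Y) = H(X) + H(Y) - H(X,Y) = 1.31 + 2.56 - 2.81 = 1.06

1.06 bits


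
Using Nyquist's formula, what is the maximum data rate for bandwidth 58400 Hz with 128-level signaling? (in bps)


Rate = 2 * B * log2(M) = 2 * 58400 * 7.0 = 817600.0

817600.0 bps


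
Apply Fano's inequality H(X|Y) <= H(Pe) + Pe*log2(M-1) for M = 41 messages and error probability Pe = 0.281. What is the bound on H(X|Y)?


H(Pe) = -Pe*log2(Pe) - (1-Pe)*log2(1-Pe) = -0.281*log2(0.281) - 0.719*log2(0.719) = 0.514612 + 0.342198 = 0.8568. Pe*log2(M-1) = 0.281*log2(40) = 1.495462. Bound = H(Pe) + Pe*log2(M-1) = 0.514612 + 0.342198 + 1.495462 = 2.3523

2.3523 bits


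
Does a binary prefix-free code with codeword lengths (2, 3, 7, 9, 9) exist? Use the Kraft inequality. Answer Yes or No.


Kraft sum = sum(2^(-l_i)) = 0.3867, need <= 1. Result: satisfied (a binary prefix-free code with these lengths exists)

Yes


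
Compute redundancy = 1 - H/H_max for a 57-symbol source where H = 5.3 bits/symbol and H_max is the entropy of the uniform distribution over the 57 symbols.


H_max = log2(K) = log2(57) = 5.8329 bits/symbol. Redundancy = 1 - H/H_max = 1 - 5.3/5.8329 = 1 - 0.9086 = 0.0914

0.0914


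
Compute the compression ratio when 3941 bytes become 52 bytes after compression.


Ratio = original / compressed = 3941 / 52 = 75.7885

75.7885


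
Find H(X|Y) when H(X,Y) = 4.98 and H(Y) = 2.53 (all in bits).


H(X|Y) = H(X,Y) - H(Y) = 4.98 - 2.53 = 2.45

2.45 bits


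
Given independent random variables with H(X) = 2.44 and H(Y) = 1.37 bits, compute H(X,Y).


For independent variables, H(X,Y) = H(X) + H(Y) = 2.44 + 1.37 = 3.81

3.81 bits


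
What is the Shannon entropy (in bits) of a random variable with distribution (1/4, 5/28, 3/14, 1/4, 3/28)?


H = -sum(p_i * log2(p_i)). Terms: -(1/4)*log2(1/4) = 0.500000; -(5/28)*log2(5/28) = 0.443826; -(3/14)*log2(3/14) = 0.476227; -(1/4)*log2(1/4) = 0.500000; -(3/28)*log2(3/28) = 0.345256. H = 0.500000 + 0.443826 + 0.476227 + 0.500000 + 0.345256 = 2.2653

2.2653 bits


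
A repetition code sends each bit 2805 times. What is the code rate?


Rate = k/n = 1/2805

1/2805


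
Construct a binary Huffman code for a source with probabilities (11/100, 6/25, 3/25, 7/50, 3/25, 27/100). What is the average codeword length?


Huffman construction (repeatedly merge the two least-probable nodes; each merge adds 1 bit to every symbol beneath it): 11/100 + 3/25 = 23/100; 3/25 + 7/50 = 13/50; 23/100 + 6/25 = 47/100; 13/50 + 27/100 = 53/100; 47/100 + 53/100 = 1. Resulting codeword lengths (in the order the probabilities were given): (3, 2, 3, 3, 3, 2). L_avg = sum(p_i * l_i) = 11/100*3 + 6/25*2 + 3/25*3 + 7/50*3 + 3/25*3 + 27/100*2 = 249/100 = 2.49

2.49 bits


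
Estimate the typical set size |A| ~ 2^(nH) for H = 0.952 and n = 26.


log2|A_typical| = nH = 26 * 0.952 = 24.752, so |A_typical| ~ 2^24.752 = 2.825e+07

2.825e+07


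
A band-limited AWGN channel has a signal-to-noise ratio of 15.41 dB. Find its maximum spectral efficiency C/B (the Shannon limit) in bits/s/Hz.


SNR_linear = 10^(15.41/10) = 34.7536; C/B = log2(1 + SNR_linear) = log2(1 + 34.7536) = 5.16

5.16 bits/s/Hz


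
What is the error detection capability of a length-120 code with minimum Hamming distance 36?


Detection capability = d_min - 1 = 36 - 1 = 35

35 errors


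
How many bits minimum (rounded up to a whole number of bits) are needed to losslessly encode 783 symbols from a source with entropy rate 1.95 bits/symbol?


Minimum bits >= n * H = 783 * 1.95 = 1526.85, rounded up to a whole number of bits = 1527

1527 bits


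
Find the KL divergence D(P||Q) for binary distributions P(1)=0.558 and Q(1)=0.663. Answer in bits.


KL = p*log2(p/q) + (1-p)*log2((1-p)/(1-q)) = 0.558*log2(0.558/0.663) + 0.442*log2(0.442/0.337) = 0.0342

0.0342 bits


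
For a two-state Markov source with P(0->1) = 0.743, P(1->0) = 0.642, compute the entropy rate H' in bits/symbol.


Stationary distribution: pi_0 = p10/(p01+p10) = 0.4635, pi_1 = 0.5365. Entropy rate H' = pi_0*H(p01) + pi_1*H(p10) = 0.4635*0.8222 + 0.5365*0.941 = 0.8859

0.8859 bits/symbol


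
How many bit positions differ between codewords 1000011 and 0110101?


Count differing positions: ^ ^ ^ . ^ ^ . = 5 differences

5


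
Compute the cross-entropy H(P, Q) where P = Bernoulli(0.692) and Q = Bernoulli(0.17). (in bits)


H(P,Q) = -p*log2(q) - (1-p)*log2(1-q). -0.692*log2(0.17) = 1.769024; -0.308*log2(0.83) = 0.082796. H(P,Q) = 1.769024 + 0.082796 = 1.8518

1.8518 bits


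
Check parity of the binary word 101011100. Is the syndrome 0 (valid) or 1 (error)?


Syndrome = XOR of all bits = 1 XOR 0 XOR 1 XOR 0 XOR 1 XOR 1 XOR 1 XOR 0 XOR 0 = 1

1


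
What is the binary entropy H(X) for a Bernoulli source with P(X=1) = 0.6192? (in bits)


H = -p*log2(p) - (1-p)*log2(1-p). -0.6192*log2(0.6192) = 0.428191; -0.3808*log2(0.3808) = 0.530414. H = 0.428191 + 0.530414 = 0.9586

0.9586 bits


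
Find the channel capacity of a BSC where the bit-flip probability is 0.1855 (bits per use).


H(p) = -p*log2(p) - (1-p)*log2(1-p) = -0.1855*log2(0.1855) - 0.8145*log2(0.8145) = 0.450859 + 0.241103 = 0.692. C = 1 - H(p) = 1 - 0.692 = 0.308

0.308 bits


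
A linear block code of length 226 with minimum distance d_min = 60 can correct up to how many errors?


Correction capability = floor((d-1)/2) = floor((60-1)/2) = 29

29 errors


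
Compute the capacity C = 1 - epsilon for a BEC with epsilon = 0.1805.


C = 1 - epsilon = 1 - 0.1805 = 0.8195

0.8195 bits


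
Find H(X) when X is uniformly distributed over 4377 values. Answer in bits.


H = log2(n) = log2(4377) = 12.0957

12.0957 bits


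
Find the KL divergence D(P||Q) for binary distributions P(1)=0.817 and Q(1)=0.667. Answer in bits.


KL = p*log2(p/q) + (1-p)*log2((1-p)/(1-q)) = 0.817*log2(0.817/0.667) + 0.183*log2(0.183/0.333) = 0.081

0.081 bits


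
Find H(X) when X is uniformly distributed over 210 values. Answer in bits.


H = log2(n) = log2(210) = 7.7142

7.7142 bits


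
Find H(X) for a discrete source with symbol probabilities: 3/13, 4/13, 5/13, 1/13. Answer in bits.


H = -sum(p_i * log2(p_i)). Terms: -(3/13)*log2(3/13) = 0.488187; -(4/13)*log2(4/13) = 0.523212; -(5/13)*log2(5/13) = 0.530197; -(1/13)*log2(1/13) = 0.284649. H = 0.488187 + 0.523212 + 0.530197 + 0.284649 = 1.8262

1.8262 bits


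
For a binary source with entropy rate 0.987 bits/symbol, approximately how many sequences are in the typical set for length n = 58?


log2|A_typical| = nH = 58 * 0.987 = 57.246, so |A_typical| ~ 2^57.246 = 1.709e+17

1.709e+17


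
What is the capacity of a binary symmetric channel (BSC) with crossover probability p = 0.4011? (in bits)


H(p) = -p*log2(p) - (1-p)*log2(1-p) = -0.4011*log2(0.4011) - 0.5989*log2(0.5989) = 0.528636 + 0.442954 = 0.9716. C = 1 - H(p) = 1 - 0.9716 = 0.0284

0.0284 bits


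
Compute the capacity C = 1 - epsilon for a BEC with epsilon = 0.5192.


C = 1 - epsilon = 1 - 0.5192 = 0.4808

0.4808 bits


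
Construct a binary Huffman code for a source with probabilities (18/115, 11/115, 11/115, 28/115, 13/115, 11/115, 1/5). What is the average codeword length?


Huffman construction (repeatedly merge the two least-probable nodes; each merge adds 1 bit to every symbol beneath it): 11/115 + 11/115 = 22/115; 11/115 + 13/115 = 24/115; 18/115 + 22/115 = 8/23; 1/5 + 24/115 = 47/115; 28/115 + 8/23 = 68/115; 47/115 + 68/115 = 1. Resulting codeword lengths (in the order the probabilities were given): (3, 4, 4, 2, 3, 3, 2). L_avg = sum(p_i * l_i) = 18/115*3 + 11/115*4 + 11/115*4 + 28/115*2 + 13/115*3 + 11/115*3 + 1/5*2 = 316/115 = 2.7478

2.7478 bits


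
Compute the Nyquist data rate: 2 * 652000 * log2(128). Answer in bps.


Rate = 2 * B * log2(M) = 2 * 652000 * 7.0 = 9128000.0

9128000.0 bps


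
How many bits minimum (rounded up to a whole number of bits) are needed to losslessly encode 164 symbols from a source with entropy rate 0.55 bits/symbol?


Minimum bits >= n * H = 164 * 0.55 = 90.2, rounded up to a whole number of bits = 91

91 bits


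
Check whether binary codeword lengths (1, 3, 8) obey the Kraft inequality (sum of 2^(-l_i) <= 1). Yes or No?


Kraft sum = sum(2^(-l_i)) = 0.6289, need <= 1. Result: satisfied (a binary prefix-free code with these lengths exists)

Yes


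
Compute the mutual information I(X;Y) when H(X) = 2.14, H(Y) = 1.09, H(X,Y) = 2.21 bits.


I(X;Y) = H(X) + H(Y) - H(X,Y) = 2.14 + 1.09 - 2.21 = 1.02

1.02 bits


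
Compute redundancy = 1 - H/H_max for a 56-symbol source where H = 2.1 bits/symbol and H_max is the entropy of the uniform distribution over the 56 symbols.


H_max = log2(K) = log2(56) = 5.8074 bits/symbol. Redundancy = 1 - H/H_max = 1 - 2.1/5.8074 = 1 - 0.3616 = 0.6384

0.6384


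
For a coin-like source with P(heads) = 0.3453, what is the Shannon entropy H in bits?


H = -p*log2(p) - (1-p)*log2(1-p). -0.3453*log2(0.3453) = 0.529717; -0.6547*log2(0.6547) = 0.400083. H = 0.529717 + 0.400083 = 0.9298

0.9298 bits


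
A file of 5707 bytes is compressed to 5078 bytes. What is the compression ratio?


Ratio = original / compressed = 5707 / 5078 = 1.1239

1.1239


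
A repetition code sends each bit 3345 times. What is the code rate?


Rate = k/n = 1/3345

1/3345


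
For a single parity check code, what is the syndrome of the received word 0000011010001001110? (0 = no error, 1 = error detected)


Syndrome = XOR of all bits = 0 XOR 0 XOR 0 XOR 0 XOR 0 XOR 1 XOR 1 XOR 0 XOR 1 XOR 0 XOR 0 XOR 0 XOR 1 XOR 0 XOR 0 XOR 1 XOR 1 XOR 1 XOR 0 = 1

1


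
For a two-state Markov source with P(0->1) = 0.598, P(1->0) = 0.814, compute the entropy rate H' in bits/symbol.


Stationary distribution: pi_0 = p10/(p01+p10) = 0.5765, pi_1 = 0.4235. Entropy rate H' = pi_0*H(p01) + pi_1*H(p10) = 0.5765*0.9721 + 0.4235*0.693 = 0.8539

0.8539 bits/symbol


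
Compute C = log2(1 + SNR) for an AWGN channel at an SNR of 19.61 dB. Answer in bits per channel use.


SNR_linear = 10^(19.61/10) = 91.4113; C = log2(1 + SNR_linear) = log2(1 + 91.4113) = 6.53

6.53 bits/channel use


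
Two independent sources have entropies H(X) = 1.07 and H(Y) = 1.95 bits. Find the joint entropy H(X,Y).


For independent variables, H(X,Y) = H(X) + H(Y) = 1.07 + 1.95 = 3.02

3.02 bits


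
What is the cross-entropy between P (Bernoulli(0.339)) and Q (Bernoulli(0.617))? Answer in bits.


H(P,Q) = -p*log2(q) - (1-p)*log2(1-q). -0.339*log2(0.617) = 0.236167; -0.661*log2(0.383) = 0.915210. H(P,Q) = 0.236167 + 0.915210 = 1.1514

1.1514 bits


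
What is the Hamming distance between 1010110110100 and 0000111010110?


Count differing positions: ^ . ^ . . . ^ ^ . . . ^ . = 5 differences

5


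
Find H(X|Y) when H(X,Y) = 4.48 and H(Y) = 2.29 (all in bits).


H(X|Y) = H(X,Y) - H(Y) = 4.48 - 2.29 = 2.19

2.19 bits


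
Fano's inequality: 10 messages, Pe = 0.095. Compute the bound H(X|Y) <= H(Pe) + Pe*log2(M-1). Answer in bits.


H(Pe) = -Pe*log2(Pe) - (1-Pe)*log2(1-Pe) = -0.095*log2(0.095) - 0.905*log2(0.905) = 0.322613 + 0.130329 = 0.4529. Pe*log2(M-1) = 0.095*log2(9) = 0.301143. Bound = H(Pe) + Pe*log2(M-1) = 0.322613 + 0.130329 + 0.301143 = 0.7541

0.7541 bits


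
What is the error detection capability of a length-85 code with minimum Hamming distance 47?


Detection capability = d_min - 1 = 47 - 1 = 46

46 errors


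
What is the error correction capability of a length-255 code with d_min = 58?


Correction capability = floor((d-1)/2) = floor((58-1)/2) = 28

28 errors


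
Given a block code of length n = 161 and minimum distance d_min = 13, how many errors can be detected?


Detection capability = d_min - 1 = 13 - 1 = 12

12 errors


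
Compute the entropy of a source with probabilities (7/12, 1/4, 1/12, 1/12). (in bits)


H = -sum(p_i * log2(p_i)). Terms: -(7/12)*log2(7/12) = 0.453604; -(1/4)*log2(1/4) = 0.500000; -(1/12)*log2(1/12) = 0.298747; -(1/12)*log2(1/12) = 0.298747. H = 0.453604 + 0.500000 + 0.298747 + 0.298747 = 1.5511

1.5511 bits


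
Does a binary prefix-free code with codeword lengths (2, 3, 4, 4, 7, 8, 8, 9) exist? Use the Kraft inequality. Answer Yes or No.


Kraft sum = sum(2^(-l_i)) = 0.5176, need <= 1. Result: satisfied (a binary prefix-free code with these lengths exists)

Yes


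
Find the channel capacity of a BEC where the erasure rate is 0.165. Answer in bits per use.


C = 1 - epsilon = 1 - 0.165 = 0.835

0.835 bits


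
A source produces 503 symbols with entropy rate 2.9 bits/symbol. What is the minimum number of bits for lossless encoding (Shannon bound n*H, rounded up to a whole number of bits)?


Minimum bits >= n * H = 503 * 2.9 = 1458.7, rounded up to a whole number of bits = 1459

1459 bits


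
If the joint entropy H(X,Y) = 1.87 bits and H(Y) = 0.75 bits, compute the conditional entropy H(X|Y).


H(X|Y) = H(X,Y) - H(Y) = 1.87 - 0.75 = 1.12

1.12 bits


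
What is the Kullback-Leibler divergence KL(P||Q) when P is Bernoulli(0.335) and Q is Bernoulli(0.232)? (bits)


KL = p*log2(p/q) + (1-p)*log2((1-p)/(1-q)) = 0.335*log2(0.335/0.232) + 0.665*log2(0.665/0.768) = 0.0394

0.0394 bits


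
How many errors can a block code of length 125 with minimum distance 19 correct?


Correction capability = floor((d-1)/2) = floor((19-1)/2) = 9

9 errors


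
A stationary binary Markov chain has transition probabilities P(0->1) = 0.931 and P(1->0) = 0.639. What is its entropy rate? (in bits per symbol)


Stationary distribution: pi_0 = p10/(p01+p10) = 0.407, pi_1 = 0.593. Entropy rate H' = pi_0*H(p01) + pi_1*H(p10) = 0.407*0.3622 + 0.593*0.9435 = 0.7069

0.7069 bits/symbol


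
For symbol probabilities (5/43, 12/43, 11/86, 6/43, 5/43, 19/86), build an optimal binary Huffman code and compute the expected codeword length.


Huffman construction (repeatedly merge the two least-probable nodes; each merge adds 1 bit to every symbol beneath it): 5/43 + 5/43 = 10/43; 11/86 + 6/43 = 23/86; 19/86 + 10/43 = 39/86; 23/86 + 12/43 = 47/86; 39/86 + 47/86 = 1. Resulting codeword lengths (in the order the probabilities were given): (3, 2, 3, 3, 3, 2). L_avg = sum(p_i * l_i) = 5/43*3 + 12/43*2 + 11/86*3 + 6/43*3 + 5/43*3 + 19/86*2 = 5/2 = 2.5

2.5 bits


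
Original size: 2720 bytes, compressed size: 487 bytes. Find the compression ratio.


Ratio = original / compressed = 2720 / 487 = 5.5852

5.5852


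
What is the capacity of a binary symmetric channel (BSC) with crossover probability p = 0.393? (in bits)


H(p) = -p*log2(p) - (1-p)*log2(1-p) = -0.393*log2(0.393) - 0.607*log2(0.607) = 0.529528 + 0.437181 = 0.9667. C = 1 - H(p) = 1 - 0.9667 = 0.0333

0.0333 bits


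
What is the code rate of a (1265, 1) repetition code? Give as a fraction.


Rate = k/n = 1/1265

1/1265


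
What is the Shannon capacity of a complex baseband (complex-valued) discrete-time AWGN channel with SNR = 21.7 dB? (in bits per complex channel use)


SNR_linear = 10^(21.7/10) = 147.9108; C = log2(1 + SNR_linear) = log2(1 + 147.9108) = 7.2183

7.2183 bits/channel use


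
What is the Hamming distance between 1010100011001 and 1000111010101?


Count differing positions: . . ^ . . ^ ^ . . ^ ^ . . = 5 differences

5


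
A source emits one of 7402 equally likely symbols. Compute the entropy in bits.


H = log2(n) = log2(7402) = 12.8537

12.8537 bits


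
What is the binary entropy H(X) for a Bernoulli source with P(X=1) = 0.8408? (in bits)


H = -p*log2(p) - (1-p)*log2(1-p). -0.8408*log2(0.8408) = 0.210339; -0.1592*log2(0.1592) = 0.422053. H = 0.210339 + 0.422053 = 0.6324

0.6324 bits


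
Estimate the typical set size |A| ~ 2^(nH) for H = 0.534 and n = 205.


log2|A_typical| = nH = 205 * 0.534 = 109.47, so |A_typical| ~ 2^109.47 = 8.990e+32

8.990e+32


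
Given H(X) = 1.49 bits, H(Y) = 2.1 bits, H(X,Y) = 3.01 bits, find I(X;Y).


I(X;Y) = H(X) + H(Y) - H(X,Y) = 1.49 + 2.1 - 3.01 = 0.58

0.58 bits


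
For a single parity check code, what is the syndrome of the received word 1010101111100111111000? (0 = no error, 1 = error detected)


Syndrome = XOR of all bits = 1 XOR 0 XOR 1 XOR 0 XOR 1 XOR 0 XOR 1 XOR 1 XOR 1 XOR 1 XOR 1 XOR 0 XOR 0 XOR 1 XOR 1 XOR 1 XOR 1 XOR 1 XOR 1 XOR 0 XOR 0 XOR 0 = 0

0


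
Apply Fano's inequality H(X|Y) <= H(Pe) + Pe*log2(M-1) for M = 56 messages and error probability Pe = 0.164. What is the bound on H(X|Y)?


H(Pe) = -Pe*log2(Pe) - (1-Pe)*log2(1-Pe) = -0.164*log2(0.164) - 0.836*log2(0.836) = 0.427750 + 0.216043 = 0.6438. Pe*log2(M-1) = 0.164*log2(55) = 0.948143. Bound = H(Pe) + Pe*log2(M-1) = 0.427750 + 0.216043 + 0.948143 = 1.5919

1.5919 bits


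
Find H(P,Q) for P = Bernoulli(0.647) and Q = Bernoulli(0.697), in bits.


H(P,Q) = -p*log2(q) - (1-p)*log2(1-q). -0.647*log2(0.697) = 0.336938; -0.353*log2(0.303) = 0.608081. H(P,Q) = 0.336938 + 0.608081 = 0.945

0.945 bits


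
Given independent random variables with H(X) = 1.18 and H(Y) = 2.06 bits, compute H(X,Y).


For independent variables, H(X,Y) = H(X) + H(Y) = 1.18 + 2.06 = 3.24

3.24 bits


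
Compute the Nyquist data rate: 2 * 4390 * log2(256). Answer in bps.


Rate = 2 * B * log2(M) = 2 * 4390 * 8.0 = 70240.0

70240.0 bps


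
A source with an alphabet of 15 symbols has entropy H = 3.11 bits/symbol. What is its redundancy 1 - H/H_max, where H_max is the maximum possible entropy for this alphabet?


H_max = log2(K) = log2(15) = 3.9069 bits/symbol. Redundancy = 1 - H/H_max = 1 - 3.11/3.9069 = 1 - 0.796 = 0.204

0.204


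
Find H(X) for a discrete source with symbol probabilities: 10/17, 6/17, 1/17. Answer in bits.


H = -sum(p_i * log2(p_i)). Terms: -(10/17)*log2(10/17) = 0.450315; -(6/17)*log2(6/17) = 0.530294; -(1/17)*log2(1/17) = 0.240439. H = 0.450315 + 0.530294 + 0.240439 = 1.221

1.221 bits


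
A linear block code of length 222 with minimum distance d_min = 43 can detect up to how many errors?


Detection capability = d_min - 1 = 43 - 1 = 42

42 errors


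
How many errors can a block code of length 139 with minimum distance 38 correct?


Correction capability = floor((d-1)/2) = floor((38-1)/2) = 18

18 errors


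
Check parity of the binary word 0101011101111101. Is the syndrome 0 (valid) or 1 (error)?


Syndrome = XOR of all bits = 0 XOR 1 XOR 0 XOR 1 XOR 0 XOR 1 XOR 1 XOR 1 XOR 0 XOR 1 XOR 1 XOR 1 XOR 1 XOR 1 XOR 0 XOR 1 = 1

1


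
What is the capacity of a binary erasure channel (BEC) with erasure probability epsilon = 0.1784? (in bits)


C = 1 - epsilon = 1 - 0.1784 = 0.8216

0.8216 bits


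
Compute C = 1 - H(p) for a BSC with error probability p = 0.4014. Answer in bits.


H(p) = -p*log2(p) - (1-p)*log2(1-p) = -0.4014*log2(0.4014) - 0.5986*log2(0.5986) = 0.528599 + 0.443165 = 0.9718. C = 1 - H(p) = 1 - 0.9718 = 0.0282

0.0282 bits


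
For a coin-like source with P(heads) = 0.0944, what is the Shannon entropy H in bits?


H = -p*log2(p) - (1-p)*log2(1-p). -0.0944*log2(0.0944) = 0.321439; -0.9056*log2(0.9056) = 0.129550. H = 0.321439 + 0.129550 = 0.451

0.451 bits


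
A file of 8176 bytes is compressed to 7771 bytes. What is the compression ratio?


Ratio = original / compressed = 8176 / 7771 = 1.0521

1.0521


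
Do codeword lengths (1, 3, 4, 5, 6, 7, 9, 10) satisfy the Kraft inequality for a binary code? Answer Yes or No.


Kraft sum = sum(2^(-l_i)) = 0.7451, need <= 1. Result: satisfied (a binary prefix-free code with these lengths exists)

Yes


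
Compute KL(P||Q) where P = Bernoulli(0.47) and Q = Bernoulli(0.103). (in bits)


KL = p*log2(p/q) + (1-p)*log2((1-p)/(1-q)) = 0.47*log2(0.47/0.103) + 0.53*log2(0.53/0.897) = 0.627

0.627 bits


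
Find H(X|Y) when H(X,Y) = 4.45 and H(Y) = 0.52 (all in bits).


H(X|Y) = H(X,Y) - H(Y) = 4.45 - 0.52 = 3.93

3.93 bits


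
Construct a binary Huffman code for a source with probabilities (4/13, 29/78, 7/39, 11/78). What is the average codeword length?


Huffman construction (repeatedly merge the two least-probable nodes; each merge adds 1 bit to every symbol beneath it): 11/78 + 7/39 = 25/78; 4/13 + 25/78 = 49/78; 29/78 + 49/78 = 1. Resulting codeword lengths (in the order the probabilities were given): (2, 1, 3, 3). L_avg = sum(p_i * l_i) = 4/13*2 + 29/78*1 + 7/39*3 + 11/78*3 = 76/39 = 1.9487

1.9487 bits


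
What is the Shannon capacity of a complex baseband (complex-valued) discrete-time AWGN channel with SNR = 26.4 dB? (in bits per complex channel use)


SNR_linear = 10^(26.4/10) = 436.5158; C = log2(1 + SNR_linear) = log2(1 + 436.5158) = 8.7732

8.7732 bits/channel use


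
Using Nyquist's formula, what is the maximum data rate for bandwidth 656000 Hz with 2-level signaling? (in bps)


Rate = 2 * B * log2(M) = 2 * 656000 * 1.0 = 1312000.0

1312000.0 bps


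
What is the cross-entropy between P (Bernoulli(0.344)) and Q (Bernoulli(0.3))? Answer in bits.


H(P,Q) = -p*log2(q) - (1-p)*log2(1-q). -0.344*log2(0.3) = 0.597516; -0.656*log2(0.7) = 0.337560. H(P,Q) = 0.597516 + 0.337560 = 0.9351

0.9351 bits


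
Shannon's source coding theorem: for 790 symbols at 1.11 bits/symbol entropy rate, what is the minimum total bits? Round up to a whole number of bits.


Minimum bits >= n * H = 790 * 1.11 = 876.9, rounded up to a whole number of bits = 877

877 bits


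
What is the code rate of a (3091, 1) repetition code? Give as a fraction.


Rate = k/n = 1/3091

1/3091


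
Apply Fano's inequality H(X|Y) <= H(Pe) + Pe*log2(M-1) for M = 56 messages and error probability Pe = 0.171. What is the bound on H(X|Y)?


H(Pe) = -Pe*log2(Pe) - (1-Pe)*log2(1-Pe) = -0.171*log2(0.171) - 0.829*log2(0.829) = 0.435696 + 0.224291 = 0.66. Pe*log2(M-1) = 0.171*log2(55) = 0.988613. Bound = H(Pe) + Pe*log2(M-1) = 0.435696 + 0.224291 + 0.988613 = 1.6486

1.6486 bits


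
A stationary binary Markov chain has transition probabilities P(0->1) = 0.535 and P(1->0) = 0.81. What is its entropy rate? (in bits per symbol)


Stationary distribution: pi_0 = p10/(p01+p10) = 0.6022, pi_1 = 0.3978. Entropy rate H' = pi_0*H(p01) + pi_1*H(p10) = 0.6022*0.9965 + 0.3978*0.7015 = 0.8791

0.8791 bits/symbol


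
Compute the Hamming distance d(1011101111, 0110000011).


Count differing positions: ^ ^ . ^ ^ . ^ ^ . . = 6 differences

6


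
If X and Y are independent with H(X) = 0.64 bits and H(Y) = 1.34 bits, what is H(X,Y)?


For independent variables, H(X,Y) = H(X) + H(Y) = 0.64 + 1.34 = 1.98

1.98 bits


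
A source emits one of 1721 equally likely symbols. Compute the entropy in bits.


H = log2(n) = log2(1721) = 10.749

10.749 bits


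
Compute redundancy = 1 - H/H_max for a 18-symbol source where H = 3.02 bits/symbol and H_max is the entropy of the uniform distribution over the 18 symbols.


H_max = log2(K) = log2(18) = 4.1699 bits/symbol. Redundancy = 1 - H/H_max = 1 - 3.02/4.1699 = 1 - 0.7242 = 0.2758

0.2758


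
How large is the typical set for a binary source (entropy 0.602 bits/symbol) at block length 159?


log2|A_typical| = nH = 159 * 0.602 = 95.718, so |A_typical| ~ 2^95.718 = 6.516e+28

6.516e+28


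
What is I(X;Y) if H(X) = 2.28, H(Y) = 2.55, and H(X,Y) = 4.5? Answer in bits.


I(X;Y) = H(X) + H(Y) - H(X,Y) = 2.28 + 2.55 - 4.5 = 0.33

0.33 bits


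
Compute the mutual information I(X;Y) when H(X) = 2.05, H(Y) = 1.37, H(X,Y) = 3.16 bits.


I(X;Y) = H(X) + H(Y) - H(X,Y) = 2.05 + 1.37 - 3.16 = 0.26

0.26 bits


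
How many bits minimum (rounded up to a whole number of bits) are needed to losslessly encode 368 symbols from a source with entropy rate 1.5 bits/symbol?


Minimum bits >= n * H = 368 * 1.5 = 552.0, rounded up to a whole number of bits = 552

552 bits


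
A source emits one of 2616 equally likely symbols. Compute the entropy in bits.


H = log2(n) = log2(2616) = 11.3531

11.3531 bits


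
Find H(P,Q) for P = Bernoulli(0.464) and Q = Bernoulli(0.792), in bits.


H(P,Q) = -p*log2(q) - (1-p)*log2(1-q). -0.464*log2(0.792) = 0.156102; -0.536*log2(0.208) = 1.214225. H(P,Q) = 0.156102 + 1.214225 = 1.3703

1.3703 bits


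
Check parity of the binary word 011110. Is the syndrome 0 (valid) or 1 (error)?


Syndrome = XOR of all bits = 0 XOR 1 XOR 1 XOR 1 XOR 1 XOR 0 = 0

0


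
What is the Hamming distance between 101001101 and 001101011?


Count differing positions: ^ . . ^ . . ^ ^ . = 4 differences

4


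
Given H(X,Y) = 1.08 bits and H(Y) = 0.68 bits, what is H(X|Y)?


H(X|Y) = H(X,Y) - H(Y) = 1.08 - 0.68 = 0.4

0.4 bits


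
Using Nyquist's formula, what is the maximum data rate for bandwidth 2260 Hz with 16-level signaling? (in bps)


Rate = 2 * B * log2(M) = 2 * 2260 * 4.0 = 18080.0

18080.0 bps


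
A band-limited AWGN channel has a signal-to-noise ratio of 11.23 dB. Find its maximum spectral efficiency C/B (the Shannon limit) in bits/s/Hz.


SNR_linear = 10^(11.23/10) = 13.2739; C/B = log2(1 + SNR_linear) = log2(1 + 13.2739) = 3.8353

3.8353 bits/s/Hz


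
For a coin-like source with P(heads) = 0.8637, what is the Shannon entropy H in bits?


H = -p*log2(p) - (1-p)*log2(1-p). -0.8637*log2(0.8637) = 0.182584; -0.1363*log2(0.1363) = 0.391882. H = 0.182584 + 0.391882 = 0.5745

0.5745 bits


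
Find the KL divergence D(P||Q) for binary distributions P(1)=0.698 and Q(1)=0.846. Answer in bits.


KL = p*log2(p/q) + (1-p)*log2((1-p)/(1-q)) = 0.698*log2(0.698/0.846) + 0.302*log2(0.302/0.154) = 0.0998

0.0998 bits


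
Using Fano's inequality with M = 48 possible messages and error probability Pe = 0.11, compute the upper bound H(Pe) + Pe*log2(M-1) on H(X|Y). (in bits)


H(Pe) = -Pe*log2(Pe) - (1-Pe)*log2(1-Pe) = -0.11*log2(0.11) - 0.89*log2(0.89) = 0.350287 + 0.149629 = 0.4999. Pe*log2(M-1) = 0.11*log2(47) = 0.611005. Bound = H(Pe) + Pe*log2(M-1) = 0.350287 + 0.149629 + 0.611005 = 1.1109

1.1109 bits


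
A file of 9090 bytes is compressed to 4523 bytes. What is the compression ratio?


Ratio = original / compressed = 9090 / 4523 = 2.0097

2.0097


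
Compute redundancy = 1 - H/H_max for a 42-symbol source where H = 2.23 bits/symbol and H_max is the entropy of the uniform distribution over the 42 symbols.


H_max = log2(K) = log2(42) = 5.3923 bits/symbol. Redundancy = 1 - H/H_max = 1 - 2.23/5.3923 = 1 - 0.4136 = 0.5864

0.5864


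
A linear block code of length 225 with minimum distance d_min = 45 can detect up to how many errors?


Detection capability = d_min - 1 = 45 - 1 = 44

44 errors


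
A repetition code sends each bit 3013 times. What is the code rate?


Rate = k/n = 1/3013

1/3013


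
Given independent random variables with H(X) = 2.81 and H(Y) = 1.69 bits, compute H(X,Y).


For independent variables, H(X,Y) = H(X) + H(Y) = 2.81 + 1.69 = 4.5

4.5 bits


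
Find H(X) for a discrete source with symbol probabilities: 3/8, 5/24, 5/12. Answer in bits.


H = -sum(p_i * log2(p_i)). Terms: -(3/8)*log2(3/8) = 0.530639; -(5/24)*log2(5/24) = 0.471466; -(5/12)*log2(5/12) = 0.526264. H = 0.530639 + 0.471466 + 0.526264 = 1.5284

1.5284 bits


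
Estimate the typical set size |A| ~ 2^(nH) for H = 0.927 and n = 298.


log2|A_typical| = nH = 298 * 0.927 = 276.246, so |A_typical| ~ 2^276.246 = 1.440e+83

1.440e+83


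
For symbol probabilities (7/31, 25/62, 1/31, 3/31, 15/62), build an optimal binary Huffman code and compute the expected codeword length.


Huffman construction (repeatedly merge the two least-probable nodes; each merge adds 1 bit to every symbol beneath it): 1/31 + 3/31 = 4/31; 4/31 + 7/31 = 11/31; 15/62 + 11/31 = 37/62; 25/62 + 37/62 = 1. Resulting codeword lengths (in the order the probabilities were given): (3, 1, 4, 4, 2). L_avg = sum(p_i * l_i) = 7/31*3 + 25/62*1 + 1/31*4 + 3/31*4 + 15/62*2 = 129/62 = 2.0806

2.0806 bits


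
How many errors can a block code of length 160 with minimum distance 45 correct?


Correction capability = floor((d-1)/2) = floor((45-1)/2) = 22

22 errors


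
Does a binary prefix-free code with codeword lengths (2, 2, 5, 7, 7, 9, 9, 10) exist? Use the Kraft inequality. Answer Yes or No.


Kraft sum = sum(2^(-l_i)) = 0.5518, need <= 1. Result: satisfied (a binary prefix-free code with these lengths exists)

Yes


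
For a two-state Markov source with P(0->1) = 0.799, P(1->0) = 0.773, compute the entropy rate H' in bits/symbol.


Stationary distribution: pi_0 = p10/(p01+p10) = 0.4917, pi_1 = 0.5083. Entropy rate H' = pi_0*H(p01) + pi_1*H(p10) = 0.4917*0.7239 + 0.5083*0.7727 = 0.7487

0.7487 bits/symbol


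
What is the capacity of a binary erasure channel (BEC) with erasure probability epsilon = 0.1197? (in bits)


C = 1 - epsilon = 1 - 0.1197 = 0.8803

0.8803 bits


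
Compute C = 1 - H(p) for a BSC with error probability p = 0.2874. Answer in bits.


H(p) = -p*log2(p) - (1-p)*log2(1-p) = -0.2874*log2(0.2874) - 0.7126*log2(0.7126) = 0.516995 + 0.348344 = 0.8653. C = 1 - H(p) = 1 - 0.8653 = 0.1347

0.1347 bits


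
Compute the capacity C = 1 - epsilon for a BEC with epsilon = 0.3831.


C = 1 - epsilon = 1 - 0.3831 = 0.6169

0.6169 bits


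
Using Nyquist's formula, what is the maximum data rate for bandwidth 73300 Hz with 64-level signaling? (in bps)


Rate = 2 * B * log2(M) = 2 * 73300 * 6.0 = 879600.0

879600.0 bps


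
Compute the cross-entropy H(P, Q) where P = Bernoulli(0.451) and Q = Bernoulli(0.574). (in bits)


H(P,Q) = -p*log2(q) - (1-p)*log2(1-q). -0.451*log2(0.574) = 0.361196; -0.549*log2(0.426) = 0.675860. H(P,Q) = 0.361196 + 0.675860 = 1.0371

1.0371 bits


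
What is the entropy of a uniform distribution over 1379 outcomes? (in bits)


H = log2(n) = log2(1379) = 10.4294

10.4294 bits


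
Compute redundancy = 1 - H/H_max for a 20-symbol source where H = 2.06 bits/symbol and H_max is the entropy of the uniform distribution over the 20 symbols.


H_max = log2(K) = log2(20) = 4.3219 bits/symbol. Redundancy = 1 - H/H_max = 1 - 2.06/4.3219 = 1 - 0.4766 = 0.5234

0.5234


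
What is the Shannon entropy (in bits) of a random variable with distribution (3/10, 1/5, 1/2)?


H = -sum(p_i * log2(p_i)). Terms: -(3/10)*log2(3/10) = 0.521090; -(1/5)*log2(1/5) = 0.464386; -(1/2)*log2(1/2) = 0.500000. H = 0.521090 + 0.464386 + 0.500000 = 1.4855

1.4855 bits


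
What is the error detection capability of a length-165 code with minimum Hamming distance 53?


Detection capability = d_min - 1 = 53 - 1 = 52

52 errors


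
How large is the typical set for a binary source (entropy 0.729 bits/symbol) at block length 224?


log2|A_typical| = nH = 224 * 0.729 = 163.296, so |A_typical| ~ 2^163.296 = 1.435e+49

1.435e+49


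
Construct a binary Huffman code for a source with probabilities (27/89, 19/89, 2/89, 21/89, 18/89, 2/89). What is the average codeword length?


Huffman construction (repeatedly merge the two least-probable nodes; each merge adds 1 bit to every symbol beneath it): 2/89 + 2/89 = 4/89; 4/89 + 18/89 = 22/89; 19/89 + 21/89 = 40/89; 22/89 + 27/89 = 49/89; 40/89 + 49/89 = 1. Resulting codeword lengths (in the order the probabilities were given): (2, 2, 4, 2, 3, 4). L_avg = sum(p_i * l_i) = 27/89*2 + 19/89*2 + 2/89*4 + 21/89*2 + 18/89*3 + 2/89*4 = 204/89 = 2.2921

2.2921 bits


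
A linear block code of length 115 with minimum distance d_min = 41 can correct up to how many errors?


Correction capability = floor((d-1)/2) = floor((41-1)/2) = 20

20 errors


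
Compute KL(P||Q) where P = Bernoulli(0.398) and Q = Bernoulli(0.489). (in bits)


KL = p*log2(p/q) + (1-p)*log2((1-p)/(1-q)) = 0.398*log2(0.398/0.489) + 0.602*log2(0.602/0.511) = 0.0241

0.0241 bits


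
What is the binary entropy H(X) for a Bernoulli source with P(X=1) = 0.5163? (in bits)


H = -p*log2(p) - (1-p)*log2(1-p). -0.5163*log2(0.5163) = 0.492405; -0.4837*log2(0.4837) = 0.506828. H = 0.492405 + 0.506828 = 0.9992

0.9992 bits


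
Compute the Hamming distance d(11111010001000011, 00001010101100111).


Count differing positions: ^ ^ ^ ^ . . . . ^ . . ^ . . ^ . . = 7 differences

7


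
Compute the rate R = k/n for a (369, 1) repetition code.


Rate = k/n = 1/369

1/369


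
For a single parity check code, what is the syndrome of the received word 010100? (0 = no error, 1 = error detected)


Syndrome = XOR of all bits = 0 XOR 1 XOR 0 XOR 1 XOR 0 XOR 0 = 0

0


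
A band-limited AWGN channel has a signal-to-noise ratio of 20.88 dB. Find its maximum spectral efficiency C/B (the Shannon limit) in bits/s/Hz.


SNR_linear = 10^(20.88/10) = 122.4616; C/B = log2(1 + SNR_linear) = log2(1 + 122.4616) = 6.9479

6.9479 bits/s/Hz


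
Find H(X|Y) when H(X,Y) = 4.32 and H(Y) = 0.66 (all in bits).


H(X|Y) = H(X,Y) - H(Y) = 4.32 - 0.66 = 3.66

3.66 bits


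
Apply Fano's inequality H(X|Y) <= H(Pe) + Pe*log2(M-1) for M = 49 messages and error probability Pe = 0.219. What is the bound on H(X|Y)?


H(Pe) = -Pe*log2(Pe) - (1-Pe)*log2(1-Pe) = -0.219*log2(0.219) - 0.781*log2(0.781) = 0.479828 + 0.278509 = 0.7583. Pe*log2(M-1) = 0.219*log2(48) = 1.223107. Bound = H(Pe) + Pe*log2(M-1) = 0.479828 + 0.278509 + 1.223107 = 1.9814

1.9814 bits


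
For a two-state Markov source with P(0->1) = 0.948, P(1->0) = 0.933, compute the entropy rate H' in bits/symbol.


Stationary distribution: pi_0 = p10/(p01+p10) = 0.496, pi_1 = 0.504. Entropy rate H' = pi_0*H(p01) + pi_1*H(p10) = 0.496*0.2948 + 0.504*0.3546 = 0.325

0.325 bits/symbol


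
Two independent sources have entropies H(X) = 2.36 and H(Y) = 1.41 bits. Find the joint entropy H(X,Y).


For independent variables, H(X,Y) = H(X) + H(Y) = 2.36 + 1.41 = 3.77

3.77 bits


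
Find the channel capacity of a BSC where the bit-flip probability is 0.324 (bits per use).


H(p) = -p*log2(p) - (1-p)*log2(1-p) = -0.324*log2(0.324) - 0.676*log2(0.676) = 0.526803 + 0.381876 = 0.9087. C = 1 - H(p) = 1 - 0.9087 = 0.0913

0.0913 bits


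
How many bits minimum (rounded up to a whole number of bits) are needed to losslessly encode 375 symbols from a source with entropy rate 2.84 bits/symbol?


Minimum bits >= n * H = 375 * 2.84 = 1065.0, rounded up to a whole number of bits = 1065

1065 bits


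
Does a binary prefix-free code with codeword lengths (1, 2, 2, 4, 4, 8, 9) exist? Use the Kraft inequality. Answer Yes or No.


Kraft sum = sum(2^(-l_i)) = 1.1309, need <= 1. Result: violated (a binary prefix-free code with these lengths cannot exist)

No


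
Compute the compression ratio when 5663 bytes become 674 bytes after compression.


Ratio = original / compressed = 5663 / 674 = 8.4021

8.4021


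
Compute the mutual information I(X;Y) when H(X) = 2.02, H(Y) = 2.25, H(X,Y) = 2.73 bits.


I(X;Y) = H(X) + H(Y) - H(X,Y) = 2.02 + 2.25 - 2.73 = 1.54

1.54 bits


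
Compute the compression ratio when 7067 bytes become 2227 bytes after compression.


Ratio = original / compressed = 7067 / 2227 = 3.1733

3.1733


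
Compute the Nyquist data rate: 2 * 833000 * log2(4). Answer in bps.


Rate = 2 * B * log2(M) = 2 * 833000 * 2.0 = 3332000.0

3332000.0 bps


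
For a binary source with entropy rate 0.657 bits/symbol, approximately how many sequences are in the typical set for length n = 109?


log2|A_typical| = nH = 109 * 0.657 = 71.613, so |A_typical| ~ 2^71.613 = 3.611e+21

3.611e+21


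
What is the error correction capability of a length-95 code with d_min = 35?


Correction capability = floor((d-1)/2) = floor((35-1)/2) = 17

17 errors


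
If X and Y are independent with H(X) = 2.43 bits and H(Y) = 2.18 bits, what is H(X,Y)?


For independent variables, H(X,Y) = H(X) + H(Y) = 2.43 + 2.18 = 4.61

4.61 bits


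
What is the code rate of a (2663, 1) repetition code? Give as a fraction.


Rate = k/n = 1/2663

1/2663


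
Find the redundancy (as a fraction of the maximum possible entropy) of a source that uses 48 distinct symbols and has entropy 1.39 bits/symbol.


H_max = log2(K) = log2(48) = 5.585 bits/symbol. Redundancy = 1 - H/H_max = 1 - 1.39/5.585 = 1 - 0.2489 = 0.7511

0.7511


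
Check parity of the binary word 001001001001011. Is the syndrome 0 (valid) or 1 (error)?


Syndrome = XOR of all bits = 0 XOR 0 XOR 1 XOR 0 XOR 0 XOR 1 XOR 0 XOR 0 XOR 1 XOR 0 XOR 0 XOR 1 XOR 0 XOR 1 XOR 1 = 0

0


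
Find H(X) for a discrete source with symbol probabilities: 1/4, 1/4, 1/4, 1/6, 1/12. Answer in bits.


H = -sum(p_i * log2(p_i)). Terms: -(1/4)*log2(1/4) = 0.500000; -(1/4)*log2(1/4) = 0.500000; -(1/4)*log2(1/4) = 0.500000; -(1/6)*log2(1/6) = 0.430827; -(1/12)*log2(1/12) = 0.298747. H = 0.500000 + 0.500000 + 0.500000 + 0.430827 + 0.298747 = 2.2296

2.2296 bits


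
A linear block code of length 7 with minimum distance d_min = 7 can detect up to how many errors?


Detection capability = d_min - 1 = 7 - 1 = 6

6 errors


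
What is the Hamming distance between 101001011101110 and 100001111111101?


Count differing positions: . . ^ . . . ^ . . . ^ . . ^ ^ = 5 differences

5


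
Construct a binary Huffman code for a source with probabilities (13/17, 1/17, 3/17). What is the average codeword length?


Huffman construction (repeatedly merge the two least-probable nodes; each merge adds 1 bit to every symbol beneath it): 1/17 + 3/17 = 4/17; 4/17 + 13/17 = 1. Resulting codeword lengths (in the order the probabilities were given): (1, 2, 2). L_avg = sum(p_i * l_i) = 13/17*1 + 1/17*2 + 3/17*2 = 21/17 = 1.2353

1.2353 bits


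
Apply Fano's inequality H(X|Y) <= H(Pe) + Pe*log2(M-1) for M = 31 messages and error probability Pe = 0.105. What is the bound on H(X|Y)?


H(Pe) = -Pe*log2(Pe) - (1-Pe)*log2(1-Pe) = -0.105*log2(0.105) - 0.895*log2(0.895) = 0.341412 + 0.143236 = 0.4846. Pe*log2(M-1) = 0.105*log2(30) = 0.515224. Bound = H(Pe) + Pe*log2(M-1) = 0.341412 + 0.143236 + 0.515224 = 0.9999

0.9999 bits
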